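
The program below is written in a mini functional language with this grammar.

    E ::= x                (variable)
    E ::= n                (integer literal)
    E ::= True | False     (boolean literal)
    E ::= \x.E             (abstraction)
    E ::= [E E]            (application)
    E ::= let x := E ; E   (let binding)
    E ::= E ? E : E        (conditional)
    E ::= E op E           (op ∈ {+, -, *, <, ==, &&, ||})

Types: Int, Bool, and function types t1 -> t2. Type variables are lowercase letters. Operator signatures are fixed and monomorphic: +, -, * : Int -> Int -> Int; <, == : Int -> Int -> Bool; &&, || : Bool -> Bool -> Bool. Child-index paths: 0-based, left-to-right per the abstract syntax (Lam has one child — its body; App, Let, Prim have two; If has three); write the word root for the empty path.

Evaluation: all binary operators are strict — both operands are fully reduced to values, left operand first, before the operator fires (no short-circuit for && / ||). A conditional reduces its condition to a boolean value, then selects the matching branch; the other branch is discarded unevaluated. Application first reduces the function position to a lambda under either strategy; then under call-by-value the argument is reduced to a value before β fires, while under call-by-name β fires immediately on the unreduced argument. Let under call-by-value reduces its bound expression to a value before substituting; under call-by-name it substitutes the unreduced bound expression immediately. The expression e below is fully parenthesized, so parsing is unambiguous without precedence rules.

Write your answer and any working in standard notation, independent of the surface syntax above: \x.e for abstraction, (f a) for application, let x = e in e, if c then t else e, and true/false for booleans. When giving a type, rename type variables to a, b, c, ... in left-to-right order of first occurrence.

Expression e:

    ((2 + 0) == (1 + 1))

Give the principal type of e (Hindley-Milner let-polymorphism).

Answer: Bool

Derivation:
  unify Int ~ Int
  unify Int ~ Int
  unify Int ~ Int
  unify Int ~ Int
  unify Int ~ Int
  unify Int ~ Int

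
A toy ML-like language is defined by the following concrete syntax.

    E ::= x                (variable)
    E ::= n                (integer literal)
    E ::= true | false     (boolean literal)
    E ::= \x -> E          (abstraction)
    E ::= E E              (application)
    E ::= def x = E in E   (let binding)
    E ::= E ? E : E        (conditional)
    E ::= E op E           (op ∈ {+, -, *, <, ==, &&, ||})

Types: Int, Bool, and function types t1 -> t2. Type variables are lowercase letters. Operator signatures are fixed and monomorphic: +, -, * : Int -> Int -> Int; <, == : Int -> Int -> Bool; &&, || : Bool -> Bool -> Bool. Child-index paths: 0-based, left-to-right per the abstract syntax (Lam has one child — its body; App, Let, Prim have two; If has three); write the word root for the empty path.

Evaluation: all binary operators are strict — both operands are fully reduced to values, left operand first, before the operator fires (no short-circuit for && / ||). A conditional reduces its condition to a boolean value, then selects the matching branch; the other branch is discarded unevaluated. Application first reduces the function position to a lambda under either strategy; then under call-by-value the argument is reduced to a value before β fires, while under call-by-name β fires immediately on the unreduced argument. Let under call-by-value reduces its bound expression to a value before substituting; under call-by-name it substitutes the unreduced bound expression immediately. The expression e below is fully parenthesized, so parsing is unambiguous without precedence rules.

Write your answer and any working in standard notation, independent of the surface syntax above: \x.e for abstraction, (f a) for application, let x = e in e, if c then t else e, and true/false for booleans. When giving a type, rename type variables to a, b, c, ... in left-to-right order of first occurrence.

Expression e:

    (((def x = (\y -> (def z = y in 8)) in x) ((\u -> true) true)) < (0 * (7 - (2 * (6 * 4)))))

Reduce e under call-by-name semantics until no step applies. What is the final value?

Trace:
step 0: (((let x = (\y.(let z = y in 8)) in x) ((\u.true) true)) < (0 * (7 - (2 * (6 * 4)))))
step 1: [let@0.0] (((\y.(let z = y in 8)) ((\u.true) true)) < (0 * (7 - (2 * (6 * 4)))))
step 2: [beta@0] ((let z = ((\u.true) true) in 8) < (0 * (7 - (2 * (6 * 4)))))
step 3: [let@0] (8 < (0 * (7 - (2 * (6 * 4)))))
step 4: [delta@1.1.1.1] (8 < (0 * (7 - (2 * 24))))
step 5: [delta@1.1.1] (8 < (0 * (7 - 48)))
step 6: [delta@1.1] (8 < (0 * -41))
step 7: [delta@1] (8 < 0)
step 8: [delta@root] false

Answer: false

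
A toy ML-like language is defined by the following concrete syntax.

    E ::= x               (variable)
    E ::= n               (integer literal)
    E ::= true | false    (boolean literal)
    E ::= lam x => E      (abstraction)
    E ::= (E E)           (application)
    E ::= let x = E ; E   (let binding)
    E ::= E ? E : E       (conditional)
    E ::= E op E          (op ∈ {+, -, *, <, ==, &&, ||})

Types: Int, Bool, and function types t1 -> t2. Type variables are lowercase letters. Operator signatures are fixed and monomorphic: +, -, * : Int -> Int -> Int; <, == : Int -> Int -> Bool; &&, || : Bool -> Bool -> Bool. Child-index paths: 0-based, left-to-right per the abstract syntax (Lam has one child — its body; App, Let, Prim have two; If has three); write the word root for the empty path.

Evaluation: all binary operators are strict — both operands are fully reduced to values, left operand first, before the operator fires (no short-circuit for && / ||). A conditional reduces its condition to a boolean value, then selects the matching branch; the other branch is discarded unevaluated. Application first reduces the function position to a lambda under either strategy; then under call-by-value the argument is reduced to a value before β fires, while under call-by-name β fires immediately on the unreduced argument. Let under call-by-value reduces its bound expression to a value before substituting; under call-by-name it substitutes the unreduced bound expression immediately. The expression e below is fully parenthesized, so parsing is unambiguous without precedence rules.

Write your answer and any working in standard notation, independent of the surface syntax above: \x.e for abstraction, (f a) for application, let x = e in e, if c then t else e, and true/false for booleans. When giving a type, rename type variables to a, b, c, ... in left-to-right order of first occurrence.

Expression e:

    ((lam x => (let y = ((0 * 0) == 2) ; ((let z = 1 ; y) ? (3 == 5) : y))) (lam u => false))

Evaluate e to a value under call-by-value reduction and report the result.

Trace:
step 0: ((\x.(let y = ((0 * 0) == 2) in (if (let z = 1 in y) then (3 == 5) else y))) (\u.false))
step 1: [beta@root] (let y = ((0 * 0) == 2) in (if (let z = 1 in y) then (3 == 5) else y))
step 2: [delta@0.0] (let y = (0 == 2) in (if (let z = 1 in y) then (3 == 5) else y))
step 3: [delta@0] (let y = false in (if (let z = 1 in y) then (3 == 5) else y))
step 4: [let@root] (if (let z = 1 in false) then (3 == 5) else false)
step 5: [let@0] (if false then (3 == 5) else false)
step 6: [if@root] false

Answer: false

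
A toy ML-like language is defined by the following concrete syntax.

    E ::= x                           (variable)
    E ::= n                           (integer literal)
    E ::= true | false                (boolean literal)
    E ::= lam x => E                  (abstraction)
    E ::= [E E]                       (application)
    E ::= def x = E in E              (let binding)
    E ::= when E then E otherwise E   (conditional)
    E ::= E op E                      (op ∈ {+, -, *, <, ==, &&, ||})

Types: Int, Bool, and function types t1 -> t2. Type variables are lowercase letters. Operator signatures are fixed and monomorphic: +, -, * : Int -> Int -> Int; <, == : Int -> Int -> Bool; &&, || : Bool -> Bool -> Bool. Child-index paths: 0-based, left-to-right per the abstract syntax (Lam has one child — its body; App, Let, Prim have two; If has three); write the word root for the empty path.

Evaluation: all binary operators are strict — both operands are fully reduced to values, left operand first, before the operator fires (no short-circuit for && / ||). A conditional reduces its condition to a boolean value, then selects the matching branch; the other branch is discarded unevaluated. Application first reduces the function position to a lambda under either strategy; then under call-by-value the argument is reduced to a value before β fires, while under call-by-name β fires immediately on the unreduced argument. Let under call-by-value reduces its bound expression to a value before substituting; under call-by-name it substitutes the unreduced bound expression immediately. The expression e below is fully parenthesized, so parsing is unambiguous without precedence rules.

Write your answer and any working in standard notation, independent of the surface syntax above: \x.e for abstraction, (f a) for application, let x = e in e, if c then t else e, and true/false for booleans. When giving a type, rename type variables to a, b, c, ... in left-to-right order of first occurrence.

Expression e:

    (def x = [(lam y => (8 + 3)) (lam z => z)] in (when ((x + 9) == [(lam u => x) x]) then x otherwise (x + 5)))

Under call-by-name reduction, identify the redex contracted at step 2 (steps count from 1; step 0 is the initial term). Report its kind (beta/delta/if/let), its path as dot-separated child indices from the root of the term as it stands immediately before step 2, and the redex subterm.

Derivation:
step 0: (let x = ((\y.(8 + 3)) (\z.z)) in (if ((x + 9) == ((\u.x) x)) then x else (x + 5)))
step 1: [let@root] (if ((((\y.(8 + 3)) (\z.z)) + 9) == ((\u.((\y.(8 + 3)) (\z.z))) ((\y.(8 + 3)) (\z.z)))) then ((\y.(8 + 3)) (\z.z)) else (((\y.(8 + 3)) (\z.z)) + 5))
step 2: [beta@0.0.0] (if (((8 + 3) + 9) == ((\u.((\y.(8 + 3)) (\z.z))) ((\y.(8 + 3)) (\z.z)))) then ((\y.(8 + 3)) (\z.z)) else (((\y.(8 + 3)) (\z.z)) + 5))

Answer: beta at 0.0.0 : ((\y.(8 + 3)) (\z.z))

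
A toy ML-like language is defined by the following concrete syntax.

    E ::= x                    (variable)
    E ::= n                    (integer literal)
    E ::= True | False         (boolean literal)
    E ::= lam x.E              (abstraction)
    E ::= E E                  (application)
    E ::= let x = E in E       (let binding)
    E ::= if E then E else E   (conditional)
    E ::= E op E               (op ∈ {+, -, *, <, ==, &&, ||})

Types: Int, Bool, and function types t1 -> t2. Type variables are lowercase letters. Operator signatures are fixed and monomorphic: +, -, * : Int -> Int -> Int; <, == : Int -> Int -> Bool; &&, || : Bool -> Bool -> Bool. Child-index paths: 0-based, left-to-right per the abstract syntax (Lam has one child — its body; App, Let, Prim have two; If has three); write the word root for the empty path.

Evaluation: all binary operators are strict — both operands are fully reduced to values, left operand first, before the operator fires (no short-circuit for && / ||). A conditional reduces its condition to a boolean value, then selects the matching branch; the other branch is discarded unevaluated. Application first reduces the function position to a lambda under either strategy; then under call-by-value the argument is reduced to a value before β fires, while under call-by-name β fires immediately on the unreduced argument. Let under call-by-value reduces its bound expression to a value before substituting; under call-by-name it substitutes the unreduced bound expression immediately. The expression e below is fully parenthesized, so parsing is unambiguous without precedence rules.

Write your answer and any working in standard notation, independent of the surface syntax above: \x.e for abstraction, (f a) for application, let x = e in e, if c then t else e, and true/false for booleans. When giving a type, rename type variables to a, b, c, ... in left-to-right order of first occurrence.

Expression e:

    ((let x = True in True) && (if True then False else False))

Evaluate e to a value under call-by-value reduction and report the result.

Working:
step 0: ((let x = true in true) && (if true then false else false))
step 1: [let@0] (true && (if true then false else false))
step 2: [if@1] (true && false)
step 3: [delta@root] false

Answer: false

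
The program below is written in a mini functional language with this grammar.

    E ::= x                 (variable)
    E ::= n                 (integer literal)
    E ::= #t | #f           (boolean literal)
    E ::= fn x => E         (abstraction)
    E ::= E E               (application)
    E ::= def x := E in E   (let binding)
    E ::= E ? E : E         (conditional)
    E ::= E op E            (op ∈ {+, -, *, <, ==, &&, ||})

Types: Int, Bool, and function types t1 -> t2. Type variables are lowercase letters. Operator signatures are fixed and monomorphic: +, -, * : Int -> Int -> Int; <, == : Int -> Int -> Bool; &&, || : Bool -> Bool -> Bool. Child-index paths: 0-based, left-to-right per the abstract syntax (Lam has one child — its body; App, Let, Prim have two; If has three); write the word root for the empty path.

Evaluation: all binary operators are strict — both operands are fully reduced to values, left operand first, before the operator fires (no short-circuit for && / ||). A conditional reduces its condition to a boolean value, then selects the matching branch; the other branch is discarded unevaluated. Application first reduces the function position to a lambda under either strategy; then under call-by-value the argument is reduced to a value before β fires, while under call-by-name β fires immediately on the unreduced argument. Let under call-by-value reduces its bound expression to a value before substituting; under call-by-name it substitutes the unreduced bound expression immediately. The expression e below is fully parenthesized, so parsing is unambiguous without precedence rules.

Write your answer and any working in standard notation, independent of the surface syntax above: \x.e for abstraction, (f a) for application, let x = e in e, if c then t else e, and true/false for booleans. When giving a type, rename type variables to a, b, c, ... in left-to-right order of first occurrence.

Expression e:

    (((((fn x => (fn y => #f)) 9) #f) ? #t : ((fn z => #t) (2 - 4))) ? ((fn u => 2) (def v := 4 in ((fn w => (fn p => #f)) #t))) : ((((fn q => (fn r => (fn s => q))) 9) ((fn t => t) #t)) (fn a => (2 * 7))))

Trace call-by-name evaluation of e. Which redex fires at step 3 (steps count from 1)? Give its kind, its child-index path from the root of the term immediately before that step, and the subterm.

Derivation:
step 0: (if (if (((\x.(\y.false)) 9) false) then true else ((\z.true) (2 - 4))) then ((\u.2) (let v = 4 in ((\w.(\p.false)) true))) else ((((\q.(\r.(\s.q))) 9) ((\t.t) true)) (\a.(2 * 7))))
step 1: [beta@0.0.0] (if (if ((\y.false) false) then true else ((\z.true) (2 - 4))) then ((\u.2) (let v = 4 in ((\w.(\p.false)) true))) else ((((\q.(\r.(\s.q))) 9) ((\t.t) true)) (\a.(2 * 7))))
step 2: [beta@0.0] (if (if false then true else ((\z.true) (2 - 4))) then ((\u.2) (let v = 4 in ((\w.(\p.false)) true))) else ((((\q.(\r.(\s.q))) 9) ((\t.t) true)) (\a.(2 * 7))))
step 3: [if@0] (if ((\z.true) (2 - 4)) then ((\u.2) (let v = 4 in ((\w.(\p.false)) true))) else ((((\q.(\r.(\s.q))) 9) ((\t.t) true)) (\a.(2 * 7))))

Answer: if at 0 : (if false then true else ((\z.true) (2 - 4)))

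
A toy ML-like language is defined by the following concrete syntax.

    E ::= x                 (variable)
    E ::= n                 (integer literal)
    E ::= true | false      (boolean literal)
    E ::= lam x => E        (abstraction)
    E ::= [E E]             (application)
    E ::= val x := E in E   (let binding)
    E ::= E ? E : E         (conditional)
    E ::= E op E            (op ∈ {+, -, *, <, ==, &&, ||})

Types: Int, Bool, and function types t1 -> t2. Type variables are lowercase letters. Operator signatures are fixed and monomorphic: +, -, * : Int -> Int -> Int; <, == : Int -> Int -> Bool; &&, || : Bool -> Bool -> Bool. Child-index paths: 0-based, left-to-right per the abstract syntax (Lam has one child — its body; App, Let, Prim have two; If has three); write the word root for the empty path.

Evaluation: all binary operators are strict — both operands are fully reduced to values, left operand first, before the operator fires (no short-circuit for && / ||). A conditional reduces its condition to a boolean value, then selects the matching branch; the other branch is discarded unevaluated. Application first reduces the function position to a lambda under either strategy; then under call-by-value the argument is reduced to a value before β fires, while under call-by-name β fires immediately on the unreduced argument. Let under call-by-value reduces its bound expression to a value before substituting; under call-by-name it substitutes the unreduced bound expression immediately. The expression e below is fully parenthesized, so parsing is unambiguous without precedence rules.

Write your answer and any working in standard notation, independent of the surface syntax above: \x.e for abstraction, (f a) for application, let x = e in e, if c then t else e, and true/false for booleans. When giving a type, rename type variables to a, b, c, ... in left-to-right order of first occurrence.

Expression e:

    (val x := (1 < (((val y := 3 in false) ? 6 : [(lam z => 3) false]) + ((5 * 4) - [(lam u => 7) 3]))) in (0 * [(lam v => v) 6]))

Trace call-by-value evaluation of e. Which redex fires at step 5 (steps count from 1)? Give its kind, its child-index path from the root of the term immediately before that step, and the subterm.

Answer: beta at 0.1.1.1 : ((\u.7) 3)

Trace:
step 0: (let x = (1 < ((if (let y = 3 in false) then 6 else ((\z.3) false)) + ((5 * 4) - ((\u.7) 3)))) in (0 * ((\v.v) 6)))
step 1: [let@0.1.0.0] (let x = (1 < ((if false then 6 else ((\z.3) false)) + ((5 * 4) - ((\u.7) 3)))) in (0 * ((\v.v) 6)))
step 2: [if@0.1.0] (let x = (1 < (((\z.3) false) + ((5 * 4) - ((\u.7) 3)))) in (0 * ((\v.v) 6)))
step 3: [beta@0.1.0] (let x = (1 < (3 + ((5 * 4) - ((\u.7) 3)))) in (0 * ((\v.v) 6)))
step 4: [delta@0.1.1.0] (let x = (1 < (3 + (20 - ((\u.7) 3)))) in (0 * ((\v.v) 6)))
step 5: [beta@0.1.1.1] (let x = (1 < (3 + (20 - 7))) in (0 * ((\v.v) 6)))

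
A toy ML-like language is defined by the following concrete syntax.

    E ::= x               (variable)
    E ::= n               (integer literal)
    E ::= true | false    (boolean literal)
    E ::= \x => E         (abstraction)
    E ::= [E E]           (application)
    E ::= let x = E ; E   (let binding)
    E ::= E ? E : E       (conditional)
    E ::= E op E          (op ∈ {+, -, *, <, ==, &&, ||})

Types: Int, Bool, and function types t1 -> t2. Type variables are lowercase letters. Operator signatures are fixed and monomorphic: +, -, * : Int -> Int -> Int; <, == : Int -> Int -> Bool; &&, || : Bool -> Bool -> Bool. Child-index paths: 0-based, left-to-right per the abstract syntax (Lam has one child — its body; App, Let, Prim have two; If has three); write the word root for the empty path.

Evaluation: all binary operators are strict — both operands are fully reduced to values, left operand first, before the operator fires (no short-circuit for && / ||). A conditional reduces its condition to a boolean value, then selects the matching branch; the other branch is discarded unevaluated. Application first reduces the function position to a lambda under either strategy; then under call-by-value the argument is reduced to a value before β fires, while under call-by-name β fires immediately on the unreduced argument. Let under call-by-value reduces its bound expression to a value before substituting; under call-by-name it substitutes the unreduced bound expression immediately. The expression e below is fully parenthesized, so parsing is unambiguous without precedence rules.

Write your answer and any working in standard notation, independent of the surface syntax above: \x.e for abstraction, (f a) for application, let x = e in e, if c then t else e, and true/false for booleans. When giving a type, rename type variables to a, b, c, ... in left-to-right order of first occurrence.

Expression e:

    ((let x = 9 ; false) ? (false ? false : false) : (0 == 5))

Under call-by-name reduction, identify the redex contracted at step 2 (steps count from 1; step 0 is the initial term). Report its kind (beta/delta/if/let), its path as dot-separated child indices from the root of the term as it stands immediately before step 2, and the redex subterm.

Derivation:
step 0: (if (let x = 9 in false) then (if false then false else false) else (0 == 5))
step 1: [let@0] (if false then (if false then false else false) else (0 == 5))
step 2: [if@root] (0 == 5)

Answer: if at root : (if false then (if false then false else false) else (0 == 5))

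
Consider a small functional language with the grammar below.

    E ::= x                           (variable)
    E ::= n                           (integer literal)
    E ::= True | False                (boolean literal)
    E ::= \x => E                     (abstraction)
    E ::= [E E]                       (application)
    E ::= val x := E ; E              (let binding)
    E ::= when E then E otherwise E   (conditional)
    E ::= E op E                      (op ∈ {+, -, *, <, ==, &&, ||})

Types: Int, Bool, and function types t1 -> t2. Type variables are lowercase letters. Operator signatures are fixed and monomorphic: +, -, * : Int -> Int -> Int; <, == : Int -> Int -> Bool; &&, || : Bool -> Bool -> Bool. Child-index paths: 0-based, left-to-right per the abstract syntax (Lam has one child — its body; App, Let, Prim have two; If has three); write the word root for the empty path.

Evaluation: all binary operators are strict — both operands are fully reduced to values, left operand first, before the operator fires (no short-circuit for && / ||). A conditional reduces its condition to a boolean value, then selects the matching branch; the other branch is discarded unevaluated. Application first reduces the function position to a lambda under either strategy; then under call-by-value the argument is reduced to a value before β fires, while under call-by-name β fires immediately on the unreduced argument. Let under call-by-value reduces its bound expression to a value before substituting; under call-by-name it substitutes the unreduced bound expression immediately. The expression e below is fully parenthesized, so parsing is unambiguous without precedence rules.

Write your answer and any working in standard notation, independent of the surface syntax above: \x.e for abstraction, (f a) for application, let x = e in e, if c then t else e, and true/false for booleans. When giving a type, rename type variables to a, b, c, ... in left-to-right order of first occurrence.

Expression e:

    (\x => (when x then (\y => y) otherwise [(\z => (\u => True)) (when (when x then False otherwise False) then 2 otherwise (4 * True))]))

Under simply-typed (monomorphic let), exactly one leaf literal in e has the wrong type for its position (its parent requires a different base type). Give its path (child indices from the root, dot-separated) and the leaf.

Derivation:
x : a
  unify a ~ Bool
y : b
\y._ : b -> b
\u._ : d -> Bool
\z._ : c -> d -> Bool
x : Bool
  unify Bool ~ Bool
  unify Bool ~ Bool
  unify Bool ~ Bool
  unify Int ~ Int
  unify Bool ~ Int
  FAIL: mismatch Bool ~ Int

Answer: 0.2.1.2.1 : true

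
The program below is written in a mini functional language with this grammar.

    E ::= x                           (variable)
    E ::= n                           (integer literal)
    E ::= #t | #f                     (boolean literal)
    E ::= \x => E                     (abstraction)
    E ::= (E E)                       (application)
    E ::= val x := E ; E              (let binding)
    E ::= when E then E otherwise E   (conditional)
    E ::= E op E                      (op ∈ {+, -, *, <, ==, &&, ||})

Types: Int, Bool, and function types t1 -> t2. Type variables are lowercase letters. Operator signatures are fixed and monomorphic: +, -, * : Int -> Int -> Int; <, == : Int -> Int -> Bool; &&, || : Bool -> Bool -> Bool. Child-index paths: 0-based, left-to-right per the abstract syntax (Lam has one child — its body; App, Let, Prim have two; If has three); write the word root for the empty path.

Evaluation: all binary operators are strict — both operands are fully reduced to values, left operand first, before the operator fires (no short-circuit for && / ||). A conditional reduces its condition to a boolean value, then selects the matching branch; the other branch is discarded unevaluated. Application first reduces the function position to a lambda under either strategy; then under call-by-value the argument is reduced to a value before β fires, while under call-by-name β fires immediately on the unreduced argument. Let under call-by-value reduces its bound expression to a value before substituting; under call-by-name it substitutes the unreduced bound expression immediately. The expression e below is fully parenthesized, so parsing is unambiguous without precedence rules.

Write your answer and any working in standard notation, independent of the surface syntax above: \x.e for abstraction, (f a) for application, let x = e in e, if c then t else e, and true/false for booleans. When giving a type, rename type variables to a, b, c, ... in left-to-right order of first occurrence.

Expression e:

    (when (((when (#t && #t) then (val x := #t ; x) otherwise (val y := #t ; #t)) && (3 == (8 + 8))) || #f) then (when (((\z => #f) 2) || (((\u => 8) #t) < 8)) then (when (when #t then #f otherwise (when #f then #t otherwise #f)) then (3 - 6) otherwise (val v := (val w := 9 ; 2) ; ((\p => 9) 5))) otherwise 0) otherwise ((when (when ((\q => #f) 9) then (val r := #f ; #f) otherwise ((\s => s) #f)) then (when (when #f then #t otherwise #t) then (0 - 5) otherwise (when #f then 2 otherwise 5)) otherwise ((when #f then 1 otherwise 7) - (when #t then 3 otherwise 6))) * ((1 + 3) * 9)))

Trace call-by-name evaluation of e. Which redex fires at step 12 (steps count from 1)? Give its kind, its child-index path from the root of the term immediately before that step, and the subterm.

Answer: if at 0 : (if false then (if (if false then true else true) then (0 - 5) else (if false then 2 else 5)) else ((if false then 1 else 7) - (if true then 3 else 6)))

Working:
step 0: (if (((if (true && true) then (let x = true in x) else (let y = true in true)) && (3 == (8 + 8))) || false) then (if (((\z.false) 2) || (((\u.8) true) < 8)) then (if (if true then false else (if false then true else false)) then (3 - 6) else (let v = (let w = 9 in 2) in ((\p.9) 5))) else 0) else ((if (if ((\q.false) 9) then (let r = false in false) else ((\s.s) false)) then (if (if false then true else true) then (0 - 5) else (if false then 2 else 5)) else ((if false then 1 else 7) - (if true then 3 else 6))) * ((1 + 3) * 9)))
step 1: [delta@0.0.0.0] (if (((if true then (let x = true in x) else (let y = true in true)) && (3 == (8 + 8))) || false) then (if (((\z.false) 2) || (((\u.8) true) < 8)) then (if (if true then false else (if false then true else false)) then (3 - 6) else (let v = (let w = 9 in 2) in ((\p.9) 5))) else 0) else ((if (if ((\q.false) 9) then (let r = false in false) else ((\s.s) false)) then (if (if false then true else true) then (0 - 5) else (if false then 2 else 5)) else ((if false then 1 else 7) - (if true then 3 else 6))) * ((1 + 3) * 9)))
step 2: [if@0.0.0] (if (((let x = true in x) && (3 == (8 + 8))) || false) then (if (((\z.false) 2) || (((\u.8) true) < 8)) then (if (if true then false else (if false then true else false)) then (3 - 6) else (let v = (let w = 9 in 2) in ((\p.9) 5))) else 0) else ((if (if ((\q.false) 9) then (let r = false in false) else ((\s.s) false)) then (if (if false then true else true) then (0 - 5) else (if false then 2 else 5)) else ((if false then 1 else 7) - (if true then 3 else 6))) * ((1 + 3) * 9)))
step 3: [let@0.0.0] (if ((true && (3 == (8 + 8))) || false) then (if (((\z.false) 2) || (((\u.8) true) < 8)) then (if (if true then false else (if false then true else false)) then (3 - 6) else (let v = (let w = 9 in 2) in ((\p.9) 5))) else 0) else ((if (if ((\q.false) 9) then (let r = false in false) else ((\s.s) false)) then (if (if false then true else true) then (0 - 5) else (if false then 2 else 5)) else ((if false then 1 else 7) - (if true then 3 else 6))) * ((1 + 3) * 9)))
step 4: [delta@0.0.1.1] (if ((true && (3 == 16)) || false) then (if (((\z.false) 2) || (((\u.8) true) < 8)) then (if (if true then false else (if false then true else false)) then (3 - 6) else (let v = (let w = 9 in 2) in ((\p.9) 5))) else 0) else ((if (if ((\q.false) 9) then (let r = false in false) else ((\s.s) false)) then (if (if false then true else true) then (0 - 5) else (if false then 2 else 5)) else ((if false then 1 else 7) - (if true then 3 else 6))) * ((1 + 3) * 9)))
step 5: [delta@0.0.1] (if ((true && false) || false) then (if (((\z.false) 2) || (((\u.8) true) < 8)) then (if (if true then false else (if false then true else false)) then (3 - 6) else (let v = (let w = 9 in 2) in ((\p.9) 5))) else 0) else ((if (if ((\q.false) 9) then (let r = false in false) else ((\s.s) false)) then (if (if false then true else true) then (0 - 5) else (if false then 2 else 5)) else ((if false then 1 else 7) - (if true then 3 else 6))) * ((1 + 3) * 9)))
step 6: [delta@0.0] (if (false || false) then (if (((\z.false) 2) || (((\u.8) true) < 8)) then (if (if true then false else (if false then true else false)) then (3 - 6) else (let v = (let w = 9 in 2) in ((\p.9) 5))) else 0) else ((if (if ((\q.false) 9) then (let r = false in false) else ((\s.s) false)) then (if (if false then true else true) then (0 - 5) else (if false then 2 else 5)) else ((if false then 1 else 7) - (if true then 3 else 6))) * ((1 + 3) * 9)))
step 7: [delta@0] (if false then (if (((\z.false) 2) || (((\u.8) true) < 8)) then (if (if true then false else (if false then true else false)) then (3 - 6) else (let v = (let w = 9 in 2) in ((\p.9) 5))) else 0) else ((if (if ((\q.false) 9) then (let r = false in false) else ((\s.s) false)) then (if (if false then true else true) then (0 - 5) else (if false then 2 else 5)) else ((if false then 1 else 7) - (if true then 3 else 6))) * ((1 + 3) * 9)))
step 8: [if@root] ((if (if ((\q.false) 9) then (let r = false in false) else ((\s.s) false)) then (if (if false then true else true) then (0 - 5) else (if false then 2 else 5)) else ((if false then 1 else 7) - (if true then 3 else 6))) * ((1 + 3) * 9))
step 9: [beta@0.0.0] ((if (if false then (let r = false in false) else ((\s.s) false)) then (if (if false then true else true) then (0 - 5) else (if false then 2 else 5)) else ((if false then 1 else 7) - (if true then 3 else 6))) * ((1 + 3) * 9))
step 10: [if@0.0] ((if ((\s.s) false) then (if (if false then true else true) then (0 - 5) else (if false then 2 else 5)) else ((if false then 1 else 7) - (if true then 3 else 6))) * ((1 + 3) * 9))
step 11: [beta@0.0] ((if false then (if (if false then true else true) then (0 - 5) else (if false then 2 else 5)) else ((if false then 1 else 7) - (if true then 3 else 6))) * ((1 + 3) * 9))
step 12: [if@0] (((if false then 1 else 7) - (if true then 3 else 6)) * ((1 + 3) * 9))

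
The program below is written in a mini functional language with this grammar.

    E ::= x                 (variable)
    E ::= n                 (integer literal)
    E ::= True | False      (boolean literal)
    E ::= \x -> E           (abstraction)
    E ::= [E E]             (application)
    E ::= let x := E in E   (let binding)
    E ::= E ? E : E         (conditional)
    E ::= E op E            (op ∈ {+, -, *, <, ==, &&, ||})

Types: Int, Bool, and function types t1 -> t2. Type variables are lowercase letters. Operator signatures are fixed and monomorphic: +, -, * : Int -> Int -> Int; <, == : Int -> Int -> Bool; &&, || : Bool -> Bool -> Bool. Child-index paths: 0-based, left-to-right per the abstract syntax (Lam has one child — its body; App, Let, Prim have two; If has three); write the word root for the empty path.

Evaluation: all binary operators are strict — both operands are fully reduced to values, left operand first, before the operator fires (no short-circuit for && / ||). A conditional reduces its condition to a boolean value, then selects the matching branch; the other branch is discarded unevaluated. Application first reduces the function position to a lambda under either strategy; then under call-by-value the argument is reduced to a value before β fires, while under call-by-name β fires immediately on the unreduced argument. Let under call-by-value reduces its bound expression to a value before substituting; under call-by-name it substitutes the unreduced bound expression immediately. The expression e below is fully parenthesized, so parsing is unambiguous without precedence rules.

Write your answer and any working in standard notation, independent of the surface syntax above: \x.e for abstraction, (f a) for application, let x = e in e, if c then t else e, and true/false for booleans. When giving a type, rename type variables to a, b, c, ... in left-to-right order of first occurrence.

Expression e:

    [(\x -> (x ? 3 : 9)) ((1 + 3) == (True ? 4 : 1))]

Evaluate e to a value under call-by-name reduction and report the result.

Answer: 3

Trace:
step 0: ((\x.(if x then 3 else 9)) ((1 + 3) == (if true then 4 else 1)))
step 1: [beta@root] (if ((1 + 3) == (if true then 4 else 1)) then 3 else 9)
step 2: [delta@0.0] (if (4 == (if true then 4 else 1)) then 3 else 9)
step 3: [if@0.1] (if (4 == 4) then 3 else 9)
step 4: [delta@0] (if true then 3 else 9)
step 5: [if@root] 3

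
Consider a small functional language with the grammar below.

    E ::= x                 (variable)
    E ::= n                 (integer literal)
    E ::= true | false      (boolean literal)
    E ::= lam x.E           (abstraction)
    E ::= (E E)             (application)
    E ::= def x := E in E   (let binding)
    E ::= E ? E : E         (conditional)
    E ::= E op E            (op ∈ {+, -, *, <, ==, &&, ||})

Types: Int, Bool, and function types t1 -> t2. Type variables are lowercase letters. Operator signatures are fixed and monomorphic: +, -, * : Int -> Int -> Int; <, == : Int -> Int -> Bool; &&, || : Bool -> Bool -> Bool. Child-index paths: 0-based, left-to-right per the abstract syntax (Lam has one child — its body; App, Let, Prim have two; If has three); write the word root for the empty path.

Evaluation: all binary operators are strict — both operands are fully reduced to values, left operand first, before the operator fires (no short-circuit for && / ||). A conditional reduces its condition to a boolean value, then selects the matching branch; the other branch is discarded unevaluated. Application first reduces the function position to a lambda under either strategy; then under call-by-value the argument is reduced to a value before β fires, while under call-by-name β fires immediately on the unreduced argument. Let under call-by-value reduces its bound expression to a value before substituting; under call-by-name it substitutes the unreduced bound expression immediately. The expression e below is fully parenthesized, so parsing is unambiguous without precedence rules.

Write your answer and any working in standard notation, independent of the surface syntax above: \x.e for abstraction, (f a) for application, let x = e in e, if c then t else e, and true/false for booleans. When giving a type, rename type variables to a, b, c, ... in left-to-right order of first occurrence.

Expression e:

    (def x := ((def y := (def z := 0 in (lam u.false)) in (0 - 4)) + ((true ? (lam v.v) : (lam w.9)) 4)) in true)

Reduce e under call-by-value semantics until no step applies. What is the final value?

Answer: true

Derivation:
step 0: (let x = ((let y = (let z = 0 in (\u.false)) in (0 - 4)) + ((if true then (\v.v) else (\w.9)) 4)) in true)
step 1: [let@0.0.0] (let x = ((let y = (\u.false) in (0 - 4)) + ((if true then (\v.v) else (\w.9)) 4)) in true)
step 2: [let@0.0] (let x = ((0 - 4) + ((if true then (\v.v) else (\w.9)) 4)) in true)
step 3: [delta@0.0] (let x = (-4 + ((if true then (\v.v) else (\w.9)) 4)) in true)
step 4: [if@0.1.0] (let x = (-4 + ((\v.v) 4)) in true)
step 5: [beta@0.1] (let x = (-4 + 4) in true)
step 6: [delta@0] (let x = 0 in true)
step 7: [let@root] true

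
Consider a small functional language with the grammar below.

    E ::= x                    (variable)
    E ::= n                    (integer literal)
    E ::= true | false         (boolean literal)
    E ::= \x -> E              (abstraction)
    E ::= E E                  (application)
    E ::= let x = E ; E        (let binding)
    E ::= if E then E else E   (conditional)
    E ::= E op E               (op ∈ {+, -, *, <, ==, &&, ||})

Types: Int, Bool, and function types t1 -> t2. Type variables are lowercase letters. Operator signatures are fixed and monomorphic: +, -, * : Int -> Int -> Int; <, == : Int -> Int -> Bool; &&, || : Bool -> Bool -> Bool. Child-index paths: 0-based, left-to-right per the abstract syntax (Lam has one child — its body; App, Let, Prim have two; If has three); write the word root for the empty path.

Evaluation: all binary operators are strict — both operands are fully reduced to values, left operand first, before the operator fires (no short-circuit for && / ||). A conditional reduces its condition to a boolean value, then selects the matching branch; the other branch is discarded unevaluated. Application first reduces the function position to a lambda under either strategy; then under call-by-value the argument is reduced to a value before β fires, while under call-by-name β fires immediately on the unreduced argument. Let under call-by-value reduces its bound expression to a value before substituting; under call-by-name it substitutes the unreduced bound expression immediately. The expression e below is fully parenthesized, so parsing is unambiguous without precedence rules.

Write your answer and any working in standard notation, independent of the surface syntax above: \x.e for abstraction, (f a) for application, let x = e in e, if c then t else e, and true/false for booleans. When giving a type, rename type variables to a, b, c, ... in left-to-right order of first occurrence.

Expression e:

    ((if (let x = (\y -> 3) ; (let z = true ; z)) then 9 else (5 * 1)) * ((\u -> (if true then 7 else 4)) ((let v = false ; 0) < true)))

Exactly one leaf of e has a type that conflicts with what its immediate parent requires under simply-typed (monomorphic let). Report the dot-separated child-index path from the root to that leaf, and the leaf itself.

Working:
\y._ : a -> Int
let x : a -> Int
let z : Bool
z : Bool
  unify Bool ~ Bool
  unify Int ~ Int
  unify Int ~ Int
  unify Int ~ Int
  unify Int ~ Int
  unify Bool ~ Bool
  unify Int ~ Int
\u._ : b -> Int
let v : Bool
  unify Int ~ Int
  unify Bool ~ Int
  FAIL: mismatch Bool ~ Int

Answer: 1.1.1 : true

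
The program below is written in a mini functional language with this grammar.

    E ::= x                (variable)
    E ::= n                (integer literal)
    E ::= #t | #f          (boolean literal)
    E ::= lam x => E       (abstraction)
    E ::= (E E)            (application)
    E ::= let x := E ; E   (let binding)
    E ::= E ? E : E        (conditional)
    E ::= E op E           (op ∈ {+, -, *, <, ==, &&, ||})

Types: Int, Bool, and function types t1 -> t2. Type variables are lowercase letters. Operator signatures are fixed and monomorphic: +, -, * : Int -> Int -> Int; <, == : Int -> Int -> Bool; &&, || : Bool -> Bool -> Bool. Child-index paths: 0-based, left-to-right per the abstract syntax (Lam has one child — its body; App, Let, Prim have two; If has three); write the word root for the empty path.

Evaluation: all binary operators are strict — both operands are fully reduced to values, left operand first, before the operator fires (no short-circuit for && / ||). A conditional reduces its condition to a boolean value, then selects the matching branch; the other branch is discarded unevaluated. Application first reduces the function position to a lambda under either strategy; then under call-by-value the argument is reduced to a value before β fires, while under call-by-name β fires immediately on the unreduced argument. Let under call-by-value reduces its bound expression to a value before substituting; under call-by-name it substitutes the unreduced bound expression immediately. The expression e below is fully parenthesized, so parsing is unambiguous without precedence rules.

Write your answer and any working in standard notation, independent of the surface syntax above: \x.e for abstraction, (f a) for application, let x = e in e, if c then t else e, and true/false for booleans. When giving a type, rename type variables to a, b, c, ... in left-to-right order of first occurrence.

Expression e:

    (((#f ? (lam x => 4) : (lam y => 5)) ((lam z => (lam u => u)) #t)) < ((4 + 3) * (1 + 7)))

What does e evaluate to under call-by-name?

Answer: true

Derivation:
step 0: (((if false then (\x.4) else (\y.5)) ((\z.(\u.u)) true)) < ((4 + 3) * (1 + 7)))
step 1: [if@0.0] (((\y.5) ((\z.(\u.u)) true)) < ((4 + 3) * (1 + 7)))
step 2: [beta@0] (5 < ((4 + 3) * (1 + 7)))
step 3: [delta@1.0] (5 < (7 * (1 + 7)))
step 4: [delta@1.1] (5 < (7 * 8))
step 5: [delta@1] (5 < 56)
step 6: [delta@root] true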